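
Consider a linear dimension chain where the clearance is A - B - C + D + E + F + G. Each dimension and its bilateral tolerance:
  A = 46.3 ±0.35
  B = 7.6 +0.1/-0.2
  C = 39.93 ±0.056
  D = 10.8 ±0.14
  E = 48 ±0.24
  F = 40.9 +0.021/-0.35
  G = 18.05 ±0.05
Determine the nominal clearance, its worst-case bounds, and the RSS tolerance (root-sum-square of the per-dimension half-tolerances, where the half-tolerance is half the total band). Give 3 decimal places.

Stack each dimension's contribution:
  +A: nom +46.300 → Σnom=46.300; wc +0.350/-0.350 → slack +0.350/-0.350; half-tol=0.350, Σhalf²=0.122500
  -B: nom -7.600 → Σnom=38.700; wc +0.200/-0.100 → slack +0.550/-0.450; half-tol=0.150, Σhalf²=0.145000
  -C: nom -39.930 → Σnom=-1.230; wc +0.056/-0.056 → slack +0.606/-0.506; half-tol=0.056, Σhalf²=0.148136
  +D: nom +10.800 → Σnom=9.570; wc +0.140/-0.140 → slack +0.746/-0.646; half-tol=0.140, Σhalf²=0.167736
  +E: nom +48.000 → Σnom=57.570; wc +0.240/-0.240 → slack +0.986/-0.886; half-tol=0.240, Σhalf²=0.225336
  +F: nom +40.900 → Σnom=98.470; wc +0.021/-0.350 → slack +1.007/-1.236; half-tol=0.185, Σhalf²=0.259746
  +G: nom +18.050 → Σnom=116.520; wc +0.050/-0.050 → slack +1.057/-1.286; half-tol=0.050, Σhalf²=0.262246
Nominal = 116.520. Worst-case = [116.520 - 1.286, 116.520 + 1.057] = [115.234, 117.577]. RSS = √0.262246 = 0.512.

nominal=116.520 wc=[115.234,117.577] rss=0.512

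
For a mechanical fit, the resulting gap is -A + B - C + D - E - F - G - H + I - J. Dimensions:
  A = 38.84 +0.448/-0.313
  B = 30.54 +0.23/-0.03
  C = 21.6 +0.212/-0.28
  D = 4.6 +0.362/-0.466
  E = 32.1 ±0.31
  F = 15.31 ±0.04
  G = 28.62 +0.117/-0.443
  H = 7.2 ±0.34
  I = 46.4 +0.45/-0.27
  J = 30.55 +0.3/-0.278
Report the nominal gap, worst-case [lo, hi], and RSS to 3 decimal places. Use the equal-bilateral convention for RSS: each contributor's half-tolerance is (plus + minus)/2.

Stack each dimension's contribution:
  -A: nom -38.840 → Σnom=-38.840; wc +0.313/-0.448 → slack +0.313/-0.448; half-tol=0.381, Σhalf²=0.144780
  +B: nom +30.540 → Σnom=-8.300; wc +0.230/-0.030 → slack +0.543/-0.478; half-tol=0.130, Σhalf²=0.161680
  -C: nom -21.600 → Σnom=-29.900; wc +0.280/-0.212 → slack +0.823/-0.690; half-tol=0.246, Σhalf²=0.222196
  +D: nom +4.600 → Σnom=-25.300; wc +0.362/-0.466 → slack +1.185/-1.156; half-tol=0.414, Σhalf²=0.393592
  -E: nom -32.100 → Σnom=-57.400; wc +0.310/-0.310 → slack +1.495/-1.466; half-tol=0.310, Σhalf²=0.489692
  -F: nom -15.310 → Σnom=-72.710; wc +0.040/-0.040 → slack +1.535/-1.506; half-tol=0.040, Σhalf²=0.491292
  -G: nom -28.620 → Σnom=-101.330; wc +0.443/-0.117 → slack +1.978/-1.623; half-tol=0.280, Σhalf²=0.569692
  -H: nom -7.200 → Σnom=-108.530; wc +0.340/-0.340 → slack +2.318/-1.963; half-tol=0.340, Σhalf²=0.685292
  +I: nom +46.400 → Σnom=-62.130; wc +0.450/-0.270 → slack +2.768/-2.233; half-tol=0.360, Σhalf²=0.814892
  -J: nom -30.550 → Σnom=-92.680; wc +0.278/-0.300 → slack +3.046/-2.533; half-tol=0.289, Σhalf²=0.898413
Nominal = -92.680. Worst-case = [-92.680 - 2.533, -92.680 + 3.046] = [-95.213, -89.634]. RSS = √0.898413 = 0.948.

nominal=-92.680 wc=[-95.213,-89.634] rss=0.948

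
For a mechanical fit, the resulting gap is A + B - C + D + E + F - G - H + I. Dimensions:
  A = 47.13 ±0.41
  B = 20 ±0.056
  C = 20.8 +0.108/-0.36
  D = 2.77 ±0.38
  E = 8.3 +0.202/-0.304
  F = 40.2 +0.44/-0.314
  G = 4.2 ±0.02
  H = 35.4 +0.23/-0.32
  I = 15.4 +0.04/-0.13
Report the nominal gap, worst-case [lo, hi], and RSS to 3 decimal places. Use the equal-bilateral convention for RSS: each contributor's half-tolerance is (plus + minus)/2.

Stack each dimension's contribution:
  +A: nom +47.130 → Σnom=47.130; wc +0.410/-0.410 → slack +0.410/-0.410; half-tol=0.410, Σhalf²=0.168100
  +B: nom +20.000 → Σnom=67.130; wc +0.056/-0.056 → slack +0.466/-0.466; half-tol=0.056, Σhalf²=0.171236
  -C: nom -20.800 → Σnom=46.330; wc +0.360/-0.108 → slack +0.826/-0.574; half-tol=0.234, Σhalf²=0.225992
  +D: nom +2.770 → Σnom=49.100; wc +0.380/-0.380 → slack +1.206/-0.954; half-tol=0.380, Σhalf²=0.370392
  +E: nom +8.300 → Σnom=57.400; wc +0.202/-0.304 → slack +1.408/-1.258; half-tol=0.253, Σhalf²=0.434401
  +F: nom +40.200 → Σnom=97.600; wc +0.440/-0.314 → slack +1.848/-1.572; half-tol=0.377, Σhalf²=0.576530
  -G: nom -4.200 → Σnom=93.400; wc +0.020/-0.020 → slack +1.868/-1.592; half-tol=0.020, Σhalf²=0.576930
  -H: nom -35.400 → Σnom=58.000; wc +0.320/-0.230 → slack +2.188/-1.822; half-tol=0.275, Σhalf²=0.652555
  +I: nom +15.400 → Σnom=73.400; wc +0.040/-0.130 → slack +2.228/-1.952; half-tol=0.085, Σhalf²=0.659780
Nominal = 73.400. Worst-case = [73.400 - 1.952, 73.400 + 2.228] = [71.448, 75.628]. RSS = √0.659780 = 0.812.

nominal=73.400 wc=[71.448,75.628] rss=0.812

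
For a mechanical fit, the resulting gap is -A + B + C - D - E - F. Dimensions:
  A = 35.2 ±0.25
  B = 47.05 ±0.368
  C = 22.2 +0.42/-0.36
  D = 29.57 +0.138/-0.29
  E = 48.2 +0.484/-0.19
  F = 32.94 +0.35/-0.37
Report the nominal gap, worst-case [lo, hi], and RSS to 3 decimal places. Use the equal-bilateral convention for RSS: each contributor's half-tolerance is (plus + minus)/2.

nominal=-76.660 wc=[-78.610,-74.772] rss=0.799

Stack each dimension's contribution:
  -A: nom -35.200 → Σnom=-35.200; wc +0.250/-0.250 → slack +0.250/-0.250; half-tol=0.250, Σhalf²=0.062500
  +B: nom +47.050 → Σnom=11.850; wc +0.368/-0.368 → slack +0.618/-0.618; half-tol=0.368, Σhalf²=0.197924
  +C: nom +22.200 → Σnom=34.050; wc +0.420/-0.360 → slack +1.038/-0.978; half-tol=0.390, Σhalf²=0.350024
  -D: nom -29.570 → Σnom=4.480; wc +0.290/-0.138 → slack +1.328/-1.116; half-tol=0.214, Σhalf²=0.395820
  -E: nom -48.200 → Σnom=-43.720; wc +0.190/-0.484 → slack +1.518/-1.600; half-tol=0.337, Σhalf²=0.509389
  -F: nom -32.940 → Σnom=-76.660; wc +0.370/-0.350 → slack +1.888/-1.950; half-tol=0.360, Σhalf²=0.638989
Nominal = -76.660. Worst-case = [-76.660 - 1.950, -76.660 + 1.888] = [-78.610, -74.772]. RSS = √0.638989 = 0.799.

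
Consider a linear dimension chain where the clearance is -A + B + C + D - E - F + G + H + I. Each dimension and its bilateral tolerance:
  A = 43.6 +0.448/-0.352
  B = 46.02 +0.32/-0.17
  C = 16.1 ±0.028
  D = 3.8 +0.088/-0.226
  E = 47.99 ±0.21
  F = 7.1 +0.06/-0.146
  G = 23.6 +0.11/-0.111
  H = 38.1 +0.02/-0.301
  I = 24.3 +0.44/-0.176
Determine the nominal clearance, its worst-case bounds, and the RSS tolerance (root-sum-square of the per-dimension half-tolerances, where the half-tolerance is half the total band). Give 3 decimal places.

nominal=53.230 wc=[51.500,54.944] rss=0.658

Stack each dimension's contribution:
  -A: nom -43.600 → Σnom=-43.600; wc +0.352/-0.448 → slack +0.352/-0.448; half-tol=0.400, Σhalf²=0.160000
  +B: nom +46.020 → Σnom=2.420; wc +0.320/-0.170 → slack +0.672/-0.618; half-tol=0.245, Σhalf²=0.220025
  +C: nom +16.100 → Σnom=18.520; wc +0.028/-0.028 → slack +0.700/-0.646; half-tol=0.028, Σhalf²=0.220809
  +D: nom +3.800 → Σnom=22.320; wc +0.088/-0.226 → slack +0.788/-0.872; half-tol=0.157, Σhalf²=0.245458
  -E: nom -47.990 → Σnom=-25.670; wc +0.210/-0.210 → slack +0.998/-1.082; half-tol=0.210, Σhalf²=0.289558
  -F: nom -7.100 → Σnom=-32.770; wc +0.146/-0.060 → slack +1.144/-1.142; half-tol=0.103, Σhalf²=0.300167
  +G: nom +23.600 → Σnom=-9.170; wc +0.110/-0.111 → slack +1.254/-1.253; half-tol=0.111, Σhalf²=0.312377
  +H: nom +38.100 → Σnom=28.930; wc +0.020/-0.301 → slack +1.274/-1.554; half-tol=0.161, Σhalf²=0.338137
  +I: nom +24.300 → Σnom=53.230; wc +0.440/-0.176 → slack +1.714/-1.730; half-tol=0.308, Σhalf²=0.433001
Nominal = 53.230. Worst-case = [53.230 - 1.730, 53.230 + 1.714] = [51.500, 54.944]. RSS = √0.433001 = 0.658.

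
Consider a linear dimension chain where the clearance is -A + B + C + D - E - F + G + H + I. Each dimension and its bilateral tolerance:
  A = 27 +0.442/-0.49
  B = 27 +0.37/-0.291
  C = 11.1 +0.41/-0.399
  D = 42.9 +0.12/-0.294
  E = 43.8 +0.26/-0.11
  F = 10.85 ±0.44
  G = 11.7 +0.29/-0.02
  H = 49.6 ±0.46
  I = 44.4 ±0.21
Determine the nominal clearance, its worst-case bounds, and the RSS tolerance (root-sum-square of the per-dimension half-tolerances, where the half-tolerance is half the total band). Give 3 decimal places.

nominal=105.050 wc=[102.234,107.950] rss=1.020

Stack each dimension's contribution:
  -A: nom -27.000 → Σnom=-27.000; wc +0.490/-0.442 → slack +0.490/-0.442; half-tol=0.466, Σhalf²=0.217156
  +B: nom +27.000 → Σnom=0.000; wc +0.370/-0.291 → slack +0.860/-0.733; half-tol=0.331, Σhalf²=0.326386
  +C: nom +11.100 → Σnom=11.100; wc +0.410/-0.399 → slack +1.270/-1.132; half-tol=0.404, Σhalf²=0.490006
  +D: nom +42.900 → Σnom=54.000; wc +0.120/-0.294 → slack +1.390/-1.426; half-tol=0.207, Σhalf²=0.532855
  -E: nom -43.800 → Σnom=10.200; wc +0.110/-0.260 → slack +1.500/-1.686; half-tol=0.185, Σhalf²=0.567080
  -F: nom -10.850 → Σnom=-0.650; wc +0.440/-0.440 → slack +1.940/-2.126; half-tol=0.440, Σhalf²=0.760680
  +G: nom +11.700 → Σnom=11.050; wc +0.290/-0.020 → slack +2.230/-2.146; half-tol=0.155, Σhalf²=0.784705
  +H: nom +49.600 → Σnom=60.650; wc +0.460/-0.460 → slack +2.690/-2.606; half-tol=0.460, Σhalf²=0.996305
  +I: nom +44.400 → Σnom=105.050; wc +0.210/-0.210 → slack +2.900/-2.816; half-tol=0.210, Σhalf²=1.040405
Nominal = 105.050. Worst-case = [105.050 - 2.816, 105.050 + 2.900] = [102.234, 107.950]. RSS = √1.040405 = 1.020.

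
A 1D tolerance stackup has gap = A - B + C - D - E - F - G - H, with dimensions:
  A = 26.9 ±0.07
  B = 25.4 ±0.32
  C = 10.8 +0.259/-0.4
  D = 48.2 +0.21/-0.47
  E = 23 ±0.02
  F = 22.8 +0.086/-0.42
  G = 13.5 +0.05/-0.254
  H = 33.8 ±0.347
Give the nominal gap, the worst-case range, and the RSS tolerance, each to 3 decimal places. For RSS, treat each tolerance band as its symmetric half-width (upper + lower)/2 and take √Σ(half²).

Stack each dimension's contribution:
  +A: nom +26.900 → Σnom=26.900; wc +0.070/-0.070 → slack +0.070/-0.070; half-tol=0.070, Σhalf²=0.004900
  -B: nom -25.400 → Σnom=1.500; wc +0.320/-0.320 → slack +0.390/-0.390; half-tol=0.320, Σhalf²=0.107300
  +C: nom +10.800 → Σnom=12.300; wc +0.259/-0.400 → slack +0.649/-0.790; half-tol=0.330, Σhalf²=0.215870
  -D: nom -48.200 → Σnom=-35.900; wc +0.470/-0.210 → slack +1.119/-1.000; half-tol=0.340, Σhalf²=0.331470
  -E: nom -23.000 → Σnom=-58.900; wc +0.020/-0.020 → slack +1.139/-1.020; half-tol=0.020, Σhalf²=0.331870
  -F: nom -22.800 → Σnom=-81.700; wc +0.420/-0.086 → slack +1.559/-1.106; half-tol=0.253, Σhalf²=0.395879
  -G: nom -13.500 → Σnom=-95.200; wc +0.254/-0.050 → slack +1.813/-1.156; half-tol=0.152, Σhalf²=0.418983
  -H: nom -33.800 → Σnom=-129.000; wc +0.347/-0.347 → slack +2.160/-1.503; half-tol=0.347, Σhalf²=0.539392
Nominal = -129.000. Worst-case = [-129.000 - 1.503, -129.000 + 2.160] = [-130.503, -126.840]. RSS = √0.539392 = 0.734.

nominal=-129.000 wc=[-130.503,-126.840] rss=0.734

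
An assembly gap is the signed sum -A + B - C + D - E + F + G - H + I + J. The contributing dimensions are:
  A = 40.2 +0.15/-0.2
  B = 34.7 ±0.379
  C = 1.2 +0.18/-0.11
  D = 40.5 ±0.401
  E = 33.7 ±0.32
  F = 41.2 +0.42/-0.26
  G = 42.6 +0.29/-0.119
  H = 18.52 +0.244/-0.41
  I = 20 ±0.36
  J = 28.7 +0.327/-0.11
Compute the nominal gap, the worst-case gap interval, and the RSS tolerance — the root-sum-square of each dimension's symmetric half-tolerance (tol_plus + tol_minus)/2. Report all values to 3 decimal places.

Stack each dimension's contribution:
  -A: nom -40.200 → Σnom=-40.200; wc +0.200/-0.150 → slack +0.200/-0.150; half-tol=0.175, Σhalf²=0.030625
  +B: nom +34.700 → Σnom=-5.500; wc +0.379/-0.379 → slack +0.579/-0.529; half-tol=0.379, Σhalf²=0.174266
  -C: nom -1.200 → Σnom=-6.700; wc +0.110/-0.180 → slack +0.689/-0.709; half-tol=0.145, Σhalf²=0.195291
  +D: nom +40.500 → Σnom=33.800; wc +0.401/-0.401 → slack +1.090/-1.110; half-tol=0.401, Σhalf²=0.356092
  -E: nom -33.700 → Σnom=0.100; wc +0.320/-0.320 → slack +1.410/-1.430; half-tol=0.320, Σhalf²=0.458492
  +F: nom +41.200 → Σnom=41.300; wc +0.420/-0.260 → slack +1.830/-1.690; half-tol=0.340, Σhalf²=0.574092
  +G: nom +42.600 → Σnom=83.900; wc +0.290/-0.119 → slack +2.120/-1.809; half-tol=0.204, Σhalf²=0.615912
  -H: nom -18.520 → Σnom=65.380; wc +0.410/-0.244 → slack +2.530/-2.053; half-tol=0.327, Σhalf²=0.722841
  +I: nom +20.000 → Σnom=85.380; wc +0.360/-0.360 → slack +2.890/-2.413; half-tol=0.360, Σhalf²=0.852441
  +J: nom +28.700 → Σnom=114.080; wc +0.327/-0.110 → slack +3.217/-2.523; half-tol=0.218, Σhalf²=0.900183
Nominal = 114.080. Worst-case = [114.080 - 2.523, 114.080 + 3.217] = [111.557, 117.297]. RSS = √0.900183 = 0.949.

nominal=114.080 wc=[111.557,117.297] rss=0.949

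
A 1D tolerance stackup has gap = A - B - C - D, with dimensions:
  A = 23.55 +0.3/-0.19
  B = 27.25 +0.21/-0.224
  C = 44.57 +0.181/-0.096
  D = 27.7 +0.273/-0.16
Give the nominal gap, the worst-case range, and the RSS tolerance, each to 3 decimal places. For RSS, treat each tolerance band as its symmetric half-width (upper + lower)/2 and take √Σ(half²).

nominal=-75.970 wc=[-76.824,-75.190] rss=0.416

Stack each dimension's contribution:
  +A: nom +23.550 → Σnom=23.550; wc +0.300/-0.190 → slack +0.300/-0.190; half-tol=0.245, Σhalf²=0.060025
  -B: nom -27.250 → Σnom=-3.700; wc +0.224/-0.210 → slack +0.524/-0.400; half-tol=0.217, Σhalf²=0.107114
  -C: nom -44.570 → Σnom=-48.270; wc +0.096/-0.181 → slack +0.620/-0.581; half-tol=0.139, Σhalf²=0.126296
  -D: nom -27.700 → Σnom=-75.970; wc +0.160/-0.273 → slack +0.780/-0.854; half-tol=0.217, Σhalf²=0.173169
Nominal = -75.970. Worst-case = [-75.970 - 0.854, -75.970 + 0.780] = [-76.824, -75.190]. RSS = √0.173169 = 0.416.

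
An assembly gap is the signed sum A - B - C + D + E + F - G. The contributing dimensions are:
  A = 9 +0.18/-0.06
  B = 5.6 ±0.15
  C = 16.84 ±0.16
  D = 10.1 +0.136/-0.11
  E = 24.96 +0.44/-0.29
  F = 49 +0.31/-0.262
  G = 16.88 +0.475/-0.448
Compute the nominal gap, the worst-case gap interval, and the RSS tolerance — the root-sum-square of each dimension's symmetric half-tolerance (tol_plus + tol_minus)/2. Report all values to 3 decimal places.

Stack each dimension's contribution:
  +A: nom +9.000 → Σnom=9.000; wc +0.180/-0.060 → slack +0.180/-0.060; half-tol=0.120, Σhalf²=0.014400
  -B: nom -5.600 → Σnom=3.400; wc +0.150/-0.150 → slack +0.330/-0.210; half-tol=0.150, Σhalf²=0.036900
  -C: nom -16.840 → Σnom=-13.440; wc +0.160/-0.160 → slack +0.490/-0.370; half-tol=0.160, Σhalf²=0.062500
  +D: nom +10.100 → Σnom=-3.340; wc +0.136/-0.110 → slack +0.626/-0.480; half-tol=0.123, Σhalf²=0.077629
  +E: nom +24.960 → Σnom=21.620; wc +0.440/-0.290 → slack +1.066/-0.770; half-tol=0.365, Σhalf²=0.210854
  +F: nom +49.000 → Σnom=70.620; wc +0.310/-0.262 → slack +1.376/-1.032; half-tol=0.286, Σhalf²=0.292650
  -G: nom -16.880 → Σnom=53.740; wc +0.448/-0.475 → slack +1.824/-1.507; half-tol=0.462, Σhalf²=0.505632
Nominal = 53.740. Worst-case = [53.740 - 1.507, 53.740 + 1.824] = [52.233, 55.564]. RSS = √0.505632 = 0.711.

nominal=53.740 wc=[52.233,55.564] rss=0.711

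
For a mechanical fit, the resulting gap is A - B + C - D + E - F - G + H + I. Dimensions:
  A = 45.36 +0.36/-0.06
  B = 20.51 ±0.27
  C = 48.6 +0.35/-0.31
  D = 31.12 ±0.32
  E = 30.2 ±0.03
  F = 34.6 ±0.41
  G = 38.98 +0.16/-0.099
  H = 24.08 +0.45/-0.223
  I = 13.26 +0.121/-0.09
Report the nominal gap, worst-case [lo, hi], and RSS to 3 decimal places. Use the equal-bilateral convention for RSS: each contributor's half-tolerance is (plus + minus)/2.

Stack each dimension's contribution:
  +A: nom +45.360 → Σnom=45.360; wc +0.360/-0.060 → slack +0.360/-0.060; half-tol=0.210, Σhalf²=0.044100
  -B: nom -20.510 → Σnom=24.850; wc +0.270/-0.270 → slack +0.630/-0.330; half-tol=0.270, Σhalf²=0.117000
  +C: nom +48.600 → Σnom=73.450; wc +0.350/-0.310 → slack +0.980/-0.640; half-tol=0.330, Σhalf²=0.225900
  -D: nom -31.120 → Σnom=42.330; wc +0.320/-0.320 → slack +1.300/-0.960; half-tol=0.320, Σhalf²=0.328300
  +E: nom +30.200 → Σnom=72.530; wc +0.030/-0.030 → slack +1.330/-0.990; half-tol=0.030, Σhalf²=0.329200
  -F: nom -34.600 → Σnom=37.930; wc +0.410/-0.410 → slack +1.740/-1.400; half-tol=0.410, Σhalf²=0.497300
  -G: nom -38.980 → Σnom=-1.050; wc +0.099/-0.160 → slack +1.839/-1.560; half-tol=0.130, Σhalf²=0.514070
  +H: nom +24.080 → Σnom=23.030; wc +0.450/-0.223 → slack +2.289/-1.783; half-tol=0.337, Σhalf²=0.627302
  +I: nom +13.260 → Σnom=36.290; wc +0.121/-0.090 → slack +2.410/-1.873; half-tol=0.105, Σhalf²=0.638433
Nominal = 36.290. Worst-case = [36.290 - 1.873, 36.290 + 2.410] = [34.417, 38.700]. RSS = √0.638433 = 0.799.

nominal=36.290 wc=[34.417,38.700] rss=0.799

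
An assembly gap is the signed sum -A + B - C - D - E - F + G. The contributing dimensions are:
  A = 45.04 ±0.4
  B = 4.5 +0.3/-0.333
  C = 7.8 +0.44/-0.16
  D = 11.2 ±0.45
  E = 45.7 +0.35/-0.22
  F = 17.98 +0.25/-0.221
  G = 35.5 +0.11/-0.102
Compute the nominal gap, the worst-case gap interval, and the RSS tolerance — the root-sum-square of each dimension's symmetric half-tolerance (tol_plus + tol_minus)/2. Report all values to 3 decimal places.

Stack each dimension's contribution:
  -A: nom -45.040 → Σnom=-45.040; wc +0.400/-0.400 → slack +0.400/-0.400; half-tol=0.400, Σhalf²=0.160000
  +B: nom +4.500 → Σnom=-40.540; wc +0.300/-0.333 → slack +0.700/-0.733; half-tol=0.317, Σhalf²=0.260172
  -C: nom -7.800 → Σnom=-48.340; wc +0.160/-0.440 → slack +0.860/-1.173; half-tol=0.300, Σhalf²=0.350172
  -D: nom -11.200 → Σnom=-59.540; wc +0.450/-0.450 → slack +1.310/-1.623; half-tol=0.450, Σhalf²=0.552672
  -E: nom -45.700 → Σnom=-105.240; wc +0.220/-0.350 → slack +1.530/-1.973; half-tol=0.285, Σhalf²=0.633897
  -F: nom -17.980 → Σnom=-123.220; wc +0.221/-0.250 → slack +1.751/-2.223; half-tol=0.235, Σhalf²=0.689358
  +G: nom +35.500 → Σnom=-87.720; wc +0.110/-0.102 → slack +1.861/-2.325; half-tol=0.106, Σhalf²=0.700594
Nominal = -87.720. Worst-case = [-87.720 - 2.325, -87.720 + 1.861] = [-90.045, -85.859]. RSS = √0.700594 = 0.837.

nominal=-87.720 wc=[-90.045,-85.859] rss=0.837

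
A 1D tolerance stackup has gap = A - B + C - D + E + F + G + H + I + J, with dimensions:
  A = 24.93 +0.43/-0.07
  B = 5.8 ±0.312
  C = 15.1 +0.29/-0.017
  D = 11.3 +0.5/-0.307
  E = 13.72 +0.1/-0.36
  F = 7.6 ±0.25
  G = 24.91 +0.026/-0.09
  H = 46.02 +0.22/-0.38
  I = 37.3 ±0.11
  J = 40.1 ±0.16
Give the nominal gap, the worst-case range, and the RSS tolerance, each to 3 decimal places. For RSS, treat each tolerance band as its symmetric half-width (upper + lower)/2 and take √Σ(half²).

nominal=192.580 wc=[190.331,194.785] rss=0.770

Stack each dimension's contribution:
  +A: nom +24.930 → Σnom=24.930; wc +0.430/-0.070 → slack +0.430/-0.070; half-tol=0.250, Σhalf²=0.062500
  -B: nom -5.800 → Σnom=19.130; wc +0.312/-0.312 → slack +0.742/-0.382; half-tol=0.312, Σhalf²=0.159844
  +C: nom +15.100 → Σnom=34.230; wc +0.290/-0.017 → slack +1.032/-0.399; half-tol=0.153, Σhalf²=0.183406
  -D: nom -11.300 → Σnom=22.930; wc +0.307/-0.500 → slack +1.339/-0.899; half-tol=0.403, Σhalf²=0.346218
  +E: nom +13.720 → Σnom=36.650; wc +0.100/-0.360 → slack +1.439/-1.259; half-tol=0.230, Σhalf²=0.399118
  +F: nom +7.600 → Σnom=44.250; wc +0.250/-0.250 → slack +1.689/-1.509; half-tol=0.250, Σhalf²=0.461618
  +G: nom +24.910 → Σnom=69.160; wc +0.026/-0.090 → slack +1.715/-1.599; half-tol=0.058, Σhalf²=0.464982
  +H: nom +46.020 → Σnom=115.180; wc +0.220/-0.380 → slack +1.935/-1.979; half-tol=0.300, Σhalf²=0.554982
  +I: nom +37.300 → Σnom=152.480; wc +0.110/-0.110 → slack +2.045/-2.089; half-tol=0.110, Σhalf²=0.567082
  +J: nom +40.100 → Σnom=192.580; wc +0.160/-0.160 → slack +2.205/-2.249; half-tol=0.160, Σhalf²=0.592682
Nominal = 192.580. Worst-case = [192.580 - 2.249, 192.580 + 2.205] = [190.331, 194.785]. RSS = √0.592682 = 0.770.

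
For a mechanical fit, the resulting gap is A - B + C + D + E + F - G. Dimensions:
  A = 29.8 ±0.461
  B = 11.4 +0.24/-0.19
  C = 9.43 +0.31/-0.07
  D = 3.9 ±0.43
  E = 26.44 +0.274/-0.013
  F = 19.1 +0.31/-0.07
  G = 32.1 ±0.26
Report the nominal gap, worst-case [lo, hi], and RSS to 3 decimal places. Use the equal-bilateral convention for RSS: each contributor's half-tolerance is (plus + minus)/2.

Stack each dimension's contribution:
  +A: nom +29.800 → Σnom=29.800; wc +0.461/-0.461 → slack +0.461/-0.461; half-tol=0.461, Σhalf²=0.212521
  -B: nom -11.400 → Σnom=18.400; wc +0.190/-0.240 → slack +0.651/-0.701; half-tol=0.215, Σhalf²=0.258746
  +C: nom +9.430 → Σnom=27.830; wc +0.310/-0.070 → slack +0.961/-0.771; half-tol=0.190, Σhalf²=0.294846
  +D: nom +3.900 → Σnom=31.730; wc +0.430/-0.430 → slack +1.391/-1.201; half-tol=0.430, Σhalf²=0.479746
  +E: nom +26.440 → Σnom=58.170; wc +0.274/-0.013 → slack +1.665/-1.214; half-tol=0.144, Σhalf²=0.500338
  +F: nom +19.100 → Σnom=77.270; wc +0.310/-0.070 → slack +1.975/-1.284; half-tol=0.190, Σhalf²=0.536438
  -G: nom -32.100 → Σnom=45.170; wc +0.260/-0.260 → slack +2.235/-1.544; half-tol=0.260, Σhalf²=0.604038
Nominal = 45.170. Worst-case = [45.170 - 1.544, 45.170 + 2.235] = [43.626, 47.405]. RSS = √0.604038 = 0.777.

nominal=45.170 wc=[43.626,47.405] rss=0.777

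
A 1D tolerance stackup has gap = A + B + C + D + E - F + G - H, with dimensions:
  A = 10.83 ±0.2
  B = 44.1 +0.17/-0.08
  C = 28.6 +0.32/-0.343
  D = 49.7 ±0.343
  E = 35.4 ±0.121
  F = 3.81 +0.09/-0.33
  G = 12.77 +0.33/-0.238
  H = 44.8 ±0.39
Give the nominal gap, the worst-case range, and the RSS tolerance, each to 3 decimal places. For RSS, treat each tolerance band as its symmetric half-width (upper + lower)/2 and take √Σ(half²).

Stack each dimension's contribution:
  +A: nom +10.830 → Σnom=10.830; wc +0.200/-0.200 → slack +0.200/-0.200; half-tol=0.200, Σhalf²=0.040000
  +B: nom +44.100 → Σnom=54.930; wc +0.170/-0.080 → slack +0.370/-0.280; half-tol=0.125, Σhalf²=0.055625
  +C: nom +28.600 → Σnom=83.530; wc +0.320/-0.343 → slack +0.690/-0.623; half-tol=0.332, Σhalf²=0.165517
  +D: nom +49.700 → Σnom=133.230; wc +0.343/-0.343 → slack +1.033/-0.966; half-tol=0.343, Σhalf²=0.283166
  +E: nom +35.400 → Σnom=168.630; wc +0.121/-0.121 → slack +1.154/-1.087; half-tol=0.121, Σhalf²=0.297807
  -F: nom -3.810 → Σnom=164.820; wc +0.330/-0.090 → slack +1.484/-1.177; half-tol=0.210, Σhalf²=0.341907
  +G: nom +12.770 → Σnom=177.590; wc +0.330/-0.238 → slack +1.814/-1.415; half-tol=0.284, Σhalf²=0.422563
  -H: nom -44.800 → Σnom=132.790; wc +0.390/-0.390 → slack +2.204/-1.805; half-tol=0.390, Σhalf²=0.574663
Nominal = 132.790. Worst-case = [132.790 - 1.805, 132.790 + 2.204] = [130.985, 134.994]. RSS = √0.574663 = 0.758.

nominal=132.790 wc=[130.985,134.994] rss=0.758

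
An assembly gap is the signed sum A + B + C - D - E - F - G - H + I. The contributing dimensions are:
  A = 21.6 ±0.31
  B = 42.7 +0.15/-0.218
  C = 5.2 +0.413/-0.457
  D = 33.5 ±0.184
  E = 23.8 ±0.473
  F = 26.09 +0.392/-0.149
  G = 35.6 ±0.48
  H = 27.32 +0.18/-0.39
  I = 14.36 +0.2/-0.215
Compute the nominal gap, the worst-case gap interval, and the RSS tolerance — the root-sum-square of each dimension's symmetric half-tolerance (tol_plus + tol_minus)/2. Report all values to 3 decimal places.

Stack each dimension's contribution:
  +A: nom +21.600 → Σnom=21.600; wc +0.310/-0.310 → slack +0.310/-0.310; half-tol=0.310, Σhalf²=0.096100
  +B: nom +42.700 → Σnom=64.300; wc +0.150/-0.218 → slack +0.460/-0.528; half-tol=0.184, Σhalf²=0.129956
  +C: nom +5.200 → Σnom=69.500; wc +0.413/-0.457 → slack +0.873/-0.985; half-tol=0.435, Σhalf²=0.319181
  -D: nom -33.500 → Σnom=36.000; wc +0.184/-0.184 → slack +1.057/-1.169; half-tol=0.184, Σhalf²=0.353037
  -E: nom -23.800 → Σnom=12.200; wc +0.473/-0.473 → slack +1.530/-1.642; half-tol=0.473, Σhalf²=0.576766
  -F: nom -26.090 → Σnom=-13.890; wc +0.149/-0.392 → slack +1.679/-2.034; half-tol=0.271, Σhalf²=0.649936
  -G: nom -35.600 → Σnom=-49.490; wc +0.480/-0.480 → slack +2.159/-2.514; half-tol=0.480, Σhalf²=0.880336
  -H: nom -27.320 → Σnom=-76.810; wc +0.390/-0.180 → slack +2.549/-2.694; half-tol=0.285, Σhalf²=0.961561
  +I: nom +14.360 → Σnom=-62.450; wc +0.200/-0.215 → slack +2.749/-2.909; half-tol=0.208, Σhalf²=1.004617
Nominal = -62.450. Worst-case = [-62.450 - 2.909, -62.450 + 2.749] = [-65.359, -59.701]. RSS = √1.004617 = 1.002.

nominal=-62.450 wc=[-65.359,-59.701] rss=1.002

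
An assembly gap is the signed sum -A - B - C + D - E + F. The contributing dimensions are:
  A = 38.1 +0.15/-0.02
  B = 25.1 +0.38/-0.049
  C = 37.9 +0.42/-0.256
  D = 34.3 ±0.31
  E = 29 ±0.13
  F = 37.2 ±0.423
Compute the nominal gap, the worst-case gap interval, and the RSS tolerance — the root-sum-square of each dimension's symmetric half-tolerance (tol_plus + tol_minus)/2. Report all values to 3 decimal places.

Stack each dimension's contribution:
  -A: nom -38.100 → Σnom=-38.100; wc +0.020/-0.150 → slack +0.020/-0.150; half-tol=0.085, Σhalf²=0.007225
  -B: nom -25.100 → Σnom=-63.200; wc +0.049/-0.380 → slack +0.069/-0.530; half-tol=0.214, Σhalf²=0.053235
  -C: nom -37.900 → Σnom=-101.100; wc +0.256/-0.420 → slack +0.325/-0.950; half-tol=0.338, Σhalf²=0.167479
  +D: nom +34.300 → Σnom=-66.800; wc +0.310/-0.310 → slack +0.635/-1.260; half-tol=0.310, Σhalf²=0.263579
  -E: nom -29.000 → Σnom=-95.800; wc +0.130/-0.130 → slack +0.765/-1.390; half-tol=0.130, Σhalf²=0.280479
  +F: nom +37.200 → Σnom=-58.600; wc +0.423/-0.423 → slack +1.188/-1.813; half-tol=0.423, Σhalf²=0.459408
Nominal = -58.600. Worst-case = [-58.600 - 1.813, -58.600 + 1.188] = [-60.413, -57.412]. RSS = √0.459408 = 0.678.

nominal=-58.600 wc=[-60.413,-57.412] rss=0.678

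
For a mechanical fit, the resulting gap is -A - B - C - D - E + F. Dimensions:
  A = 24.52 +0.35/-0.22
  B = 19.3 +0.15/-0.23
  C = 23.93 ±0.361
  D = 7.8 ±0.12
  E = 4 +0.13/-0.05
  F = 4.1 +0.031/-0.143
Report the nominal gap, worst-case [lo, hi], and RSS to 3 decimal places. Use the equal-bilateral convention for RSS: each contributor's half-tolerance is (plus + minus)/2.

Stack each dimension's contribution:
  -A: nom -24.520 → Σnom=-24.520; wc +0.220/-0.350 → slack +0.220/-0.350; half-tol=0.285, Σhalf²=0.081225
  -B: nom -19.300 → Σnom=-43.820; wc +0.230/-0.150 → slack +0.450/-0.500; half-tol=0.190, Σhalf²=0.117325
  -C: nom -23.930 → Σnom=-67.750; wc +0.361/-0.361 → slack +0.811/-0.861; half-tol=0.361, Σhalf²=0.247646
  -D: nom -7.800 → Σnom=-75.550; wc +0.120/-0.120 → slack +0.931/-0.981; half-tol=0.120, Σhalf²=0.262046
  -E: nom -4.000 → Σnom=-79.550; wc +0.050/-0.130 → slack +0.981/-1.111; half-tol=0.090, Σhalf²=0.270146
  +F: nom +4.100 → Σnom=-75.450; wc +0.031/-0.143 → slack +1.012/-1.254; half-tol=0.087, Σhalf²=0.277715
Nominal = -75.450. Worst-case = [-75.450 - 1.254, -75.450 + 1.012] = [-76.704, -74.438]. RSS = √0.277715 = 0.527.

nominal=-75.450 wc=[-76.704,-74.438] rss=0.527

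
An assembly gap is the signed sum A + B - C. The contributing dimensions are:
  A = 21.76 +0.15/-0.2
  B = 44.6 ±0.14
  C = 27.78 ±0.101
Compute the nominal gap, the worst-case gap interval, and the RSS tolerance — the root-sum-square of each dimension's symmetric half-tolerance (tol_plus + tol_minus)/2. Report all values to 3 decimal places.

nominal=38.580 wc=[38.139,38.971] rss=0.246

Stack each dimension's contribution:
  +A: nom +21.760 → Σnom=21.760; wc +0.150/-0.200 → slack +0.150/-0.200; half-tol=0.175, Σhalf²=0.030625
  +B: nom +44.600 → Σnom=66.360; wc +0.140/-0.140 → slack +0.290/-0.340; half-tol=0.140, Σhalf²=0.050225
  -C: nom -27.780 → Σnom=38.580; wc +0.101/-0.101 → slack +0.391/-0.441; half-tol=0.101, Σhalf²=0.060426
Nominal = 38.580. Worst-case = [38.580 - 0.441, 38.580 + 0.391] = [38.139, 38.971]. RSS = √0.060426 = 0.246.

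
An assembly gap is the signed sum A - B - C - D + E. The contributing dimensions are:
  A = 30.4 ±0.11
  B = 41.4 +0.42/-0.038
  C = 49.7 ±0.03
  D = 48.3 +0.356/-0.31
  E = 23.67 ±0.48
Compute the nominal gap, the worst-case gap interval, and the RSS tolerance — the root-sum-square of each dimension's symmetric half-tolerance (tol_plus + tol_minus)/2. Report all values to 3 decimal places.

Stack each dimension's contribution:
  +A: nom +30.400 → Σnom=30.400; wc +0.110/-0.110 → slack +0.110/-0.110; half-tol=0.110, Σhalf²=0.012100
  -B: nom -41.400 → Σnom=-11.000; wc +0.038/-0.420 → slack +0.148/-0.530; half-tol=0.229, Σhalf²=0.064541
  -C: nom -49.700 → Σnom=-60.700; wc +0.030/-0.030 → slack +0.178/-0.560; half-tol=0.030, Σhalf²=0.065441
  -D: nom -48.300 → Σnom=-109.000; wc +0.310/-0.356 → slack +0.488/-0.916; half-tol=0.333, Σhalf²=0.176330
  +E: nom +23.670 → Σnom=-85.330; wc +0.480/-0.480 → slack +0.968/-1.396; half-tol=0.480, Σhalf²=0.406730
Nominal = -85.330. Worst-case = [-85.330 - 1.396, -85.330 + 0.968] = [-86.726, -84.362]. RSS = √0.406730 = 0.638.

nominal=-85.330 wc=[-86.726,-84.362] rss=0.638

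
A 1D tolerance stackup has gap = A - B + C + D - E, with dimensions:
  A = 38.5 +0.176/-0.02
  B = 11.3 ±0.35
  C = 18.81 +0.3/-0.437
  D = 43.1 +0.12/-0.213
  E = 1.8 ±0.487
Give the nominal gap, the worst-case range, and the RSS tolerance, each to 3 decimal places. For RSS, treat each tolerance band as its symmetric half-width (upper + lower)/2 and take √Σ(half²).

nominal=87.310 wc=[85.803,88.743] rss=0.730

Stack each dimension's contribution:
  +A: nom +38.500 → Σnom=38.500; wc +0.176/-0.020 → slack +0.176/-0.020; half-tol=0.098, Σhalf²=0.009604
  -B: nom -11.300 → Σnom=27.200; wc +0.350/-0.350 → slack +0.526/-0.370; half-tol=0.350, Σhalf²=0.132104
  +C: nom +18.810 → Σnom=46.010; wc +0.300/-0.437 → slack +0.826/-0.807; half-tol=0.368, Σhalf²=0.267896
  +D: nom +43.100 → Σnom=89.110; wc +0.120/-0.213 → slack +0.946/-1.020; half-tol=0.166, Σhalf²=0.295618
  -E: nom -1.800 → Σnom=87.310; wc +0.487/-0.487 → slack +1.433/-1.507; half-tol=0.487, Σhalf²=0.532787
Nominal = 87.310. Worst-case = [87.310 - 1.507, 87.310 + 1.433] = [85.803, 88.743]. RSS = √0.532787 = 0.730.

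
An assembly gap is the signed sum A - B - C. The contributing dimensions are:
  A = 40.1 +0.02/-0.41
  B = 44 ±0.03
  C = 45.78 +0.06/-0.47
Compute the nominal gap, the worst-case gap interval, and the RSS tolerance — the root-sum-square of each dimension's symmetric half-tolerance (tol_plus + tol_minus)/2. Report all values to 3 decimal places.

Stack each dimension's contribution:
  +A: nom +40.100 → Σnom=40.100; wc +0.020/-0.410 → slack +0.020/-0.410; half-tol=0.215, Σhalf²=0.046225
  -B: nom -44.000 → Σnom=-3.900; wc +0.030/-0.030 → slack +0.050/-0.440; half-tol=0.030, Σhalf²=0.047125
  -C: nom -45.780 → Σnom=-49.680; wc +0.470/-0.060 → slack +0.520/-0.500; half-tol=0.265, Σhalf²=0.117350
Nominal = -49.680. Worst-case = [-49.680 - 0.500, -49.680 + 0.520] = [-50.180, -49.160]. RSS = √0.117350 = 0.343.

nominal=-49.680 wc=[-50.180,-49.160] rss=0.343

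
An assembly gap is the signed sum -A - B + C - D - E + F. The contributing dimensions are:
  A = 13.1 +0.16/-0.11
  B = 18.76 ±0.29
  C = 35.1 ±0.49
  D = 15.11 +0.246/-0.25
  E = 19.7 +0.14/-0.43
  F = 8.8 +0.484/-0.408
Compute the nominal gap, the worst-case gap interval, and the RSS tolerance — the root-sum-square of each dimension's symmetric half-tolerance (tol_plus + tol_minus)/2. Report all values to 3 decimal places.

Stack each dimension's contribution:
  -A: nom -13.100 → Σnom=-13.100; wc +0.110/-0.160 → slack +0.110/-0.160; half-tol=0.135, Σhalf²=0.018225
  -B: nom -18.760 → Σnom=-31.860; wc +0.290/-0.290 → slack +0.400/-0.450; half-tol=0.290, Σhalf²=0.102325
  +C: nom +35.100 → Σnom=3.240; wc +0.490/-0.490 → slack +0.890/-0.940; half-tol=0.490, Σhalf²=0.342425
  -D: nom -15.110 → Σnom=-11.870; wc +0.250/-0.246 → slack +1.140/-1.186; half-tol=0.248, Σhalf²=0.403929
  -E: nom -19.700 → Σnom=-31.570; wc +0.430/-0.140 → slack +1.570/-1.326; half-tol=0.285, Σhalf²=0.485154
  +F: nom +8.800 → Σnom=-22.770; wc +0.484/-0.408 → slack +2.054/-1.734; half-tol=0.446, Σhalf²=0.684070
Nominal = -22.770. Worst-case = [-22.770 - 1.734, -22.770 + 2.054] = [-24.504, -20.716]. RSS = √0.684070 = 0.827.

nominal=-22.770 wc=[-24.504,-20.716] rss=0.827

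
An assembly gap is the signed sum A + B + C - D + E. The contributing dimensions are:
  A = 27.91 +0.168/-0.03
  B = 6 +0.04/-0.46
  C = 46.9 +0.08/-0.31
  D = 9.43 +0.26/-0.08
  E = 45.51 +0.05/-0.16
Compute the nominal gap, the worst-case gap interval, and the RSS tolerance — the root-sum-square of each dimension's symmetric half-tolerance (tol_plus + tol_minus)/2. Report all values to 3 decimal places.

nominal=116.890 wc=[115.670,117.308] rss=0.388

Stack each dimension's contribution:
  +A: nom +27.910 → Σnom=27.910; wc +0.168/-0.030 → slack +0.168/-0.030; half-tol=0.099, Σhalf²=0.009801
  +B: nom +6.000 → Σnom=33.910; wc +0.040/-0.460 → slack +0.208/-0.490; half-tol=0.250, Σhalf²=0.072301
  +C: nom +46.900 → Σnom=80.810; wc +0.080/-0.310 → slack +0.288/-0.800; half-tol=0.195, Σhalf²=0.110326
  -D: nom -9.430 → Σnom=71.380; wc +0.080/-0.260 → slack +0.368/-1.060; half-tol=0.170, Σhalf²=0.139226
  +E: nom +45.510 → Σnom=116.890; wc +0.050/-0.160 → slack +0.418/-1.220; half-tol=0.105, Σhalf²=0.150251
Nominal = 116.890. Worst-case = [116.890 - 1.220, 116.890 + 0.418] = [115.670, 117.308]. RSS = √0.150251 = 0.388.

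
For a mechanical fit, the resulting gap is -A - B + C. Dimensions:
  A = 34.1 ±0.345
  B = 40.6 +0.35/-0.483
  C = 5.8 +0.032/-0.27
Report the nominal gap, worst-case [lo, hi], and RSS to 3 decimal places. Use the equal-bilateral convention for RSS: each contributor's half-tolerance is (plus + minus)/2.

Stack each dimension's contribution:
  -A: nom -34.100 → Σnom=-34.100; wc +0.345/-0.345 → slack +0.345/-0.345; half-tol=0.345, Σhalf²=0.119025
  -B: nom -40.600 → Σnom=-74.700; wc +0.483/-0.350 → slack +0.828/-0.695; half-tol=0.416, Σhalf²=0.292497
  +C: nom +5.800 → Σnom=-68.900; wc +0.032/-0.270 → slack +0.860/-0.965; half-tol=0.151, Σhalf²=0.315298
Nominal = -68.900. Worst-case = [-68.900 - 0.965, -68.900 + 0.860] = [-69.865, -68.040]. RSS = √0.315298 = 0.562.

nominal=-68.900 wc=[-69.865,-68.040] rss=0.562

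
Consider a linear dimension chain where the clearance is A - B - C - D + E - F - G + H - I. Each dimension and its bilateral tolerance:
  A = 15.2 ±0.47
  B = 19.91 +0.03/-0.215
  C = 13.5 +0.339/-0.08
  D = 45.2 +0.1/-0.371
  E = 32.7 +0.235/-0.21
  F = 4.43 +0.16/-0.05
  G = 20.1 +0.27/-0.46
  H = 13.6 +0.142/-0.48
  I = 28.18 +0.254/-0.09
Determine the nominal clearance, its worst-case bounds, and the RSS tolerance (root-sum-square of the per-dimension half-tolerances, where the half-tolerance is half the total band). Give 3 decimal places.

Stack each dimension's contribution:
  +A: nom +15.200 → Σnom=15.200; wc +0.470/-0.470 → slack +0.470/-0.470; half-tol=0.470, Σhalf²=0.220900
  -B: nom -19.910 → Σnom=-4.710; wc +0.215/-0.030 → slack +0.685/-0.500; half-tol=0.122, Σhalf²=0.235906
  -C: nom -13.500 → Σnom=-18.210; wc +0.080/-0.339 → slack +0.765/-0.839; half-tol=0.210, Σhalf²=0.279797
  -D: nom -45.200 → Σnom=-63.410; wc +0.371/-0.100 → slack +1.136/-0.939; half-tol=0.235, Σhalf²=0.335257
  +E: nom +32.700 → Σnom=-30.710; wc +0.235/-0.210 → slack +1.371/-1.149; half-tol=0.222, Σhalf²=0.384763
  -F: nom -4.430 → Σnom=-35.140; wc +0.050/-0.160 → slack +1.421/-1.309; half-tol=0.105, Σhalf²=0.395788
  -G: nom -20.100 → Σnom=-55.240; wc +0.460/-0.270 → slack +1.881/-1.579; half-tol=0.365, Σhalf²=0.529013
  +H: nom +13.600 → Σnom=-41.640; wc +0.142/-0.480 → slack +2.023/-2.059; half-tol=0.311, Σhalf²=0.625734
  -I: nom -28.180 → Σnom=-69.820; wc +0.090/-0.254 → slack +2.113/-2.313; half-tol=0.172, Σhalf²=0.655318
Nominal = -69.820. Worst-case = [-69.820 - 2.313, -69.820 + 2.113] = [-72.133, -67.707]. RSS = √0.655318 = 0.810.

nominal=-69.820 wc=[-72.133,-67.707] rss=0.810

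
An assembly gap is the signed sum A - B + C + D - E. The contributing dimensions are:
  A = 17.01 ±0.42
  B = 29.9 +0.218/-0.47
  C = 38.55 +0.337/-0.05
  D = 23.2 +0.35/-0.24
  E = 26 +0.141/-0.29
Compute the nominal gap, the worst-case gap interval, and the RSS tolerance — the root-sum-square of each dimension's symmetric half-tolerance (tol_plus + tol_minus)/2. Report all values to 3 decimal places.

nominal=22.860 wc=[21.791,24.727] rss=0.682

Stack each dimension's contribution:
  +A: nom +17.010 → Σnom=17.010; wc +0.420/-0.420 → slack +0.420/-0.420; half-tol=0.420, Σhalf²=0.176400
  -B: nom -29.900 → Σnom=-12.890; wc +0.470/-0.218 → slack +0.890/-0.638; half-tol=0.344, Σhalf²=0.294736
  +C: nom +38.550 → Σnom=25.660; wc +0.337/-0.050 → slack +1.227/-0.688; half-tol=0.194, Σhalf²=0.332178
  +D: nom +23.200 → Σnom=48.860; wc +0.350/-0.240 → slack +1.577/-0.928; half-tol=0.295, Σhalf²=0.419203
  -E: nom -26.000 → Σnom=22.860; wc +0.290/-0.141 → slack +1.867/-1.069; half-tol=0.215, Σhalf²=0.465643
Nominal = 22.860. Worst-case = [22.860 - 1.069, 22.860 + 1.867] = [21.791, 24.727]. RSS = √0.465643 = 0.682.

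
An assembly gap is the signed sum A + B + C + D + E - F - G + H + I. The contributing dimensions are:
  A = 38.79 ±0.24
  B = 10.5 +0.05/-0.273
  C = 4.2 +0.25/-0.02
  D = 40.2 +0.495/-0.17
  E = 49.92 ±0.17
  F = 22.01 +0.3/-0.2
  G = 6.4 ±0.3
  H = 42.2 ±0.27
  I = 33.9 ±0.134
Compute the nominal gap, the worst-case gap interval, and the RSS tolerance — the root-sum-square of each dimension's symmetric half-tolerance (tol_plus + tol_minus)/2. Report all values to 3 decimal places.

nominal=191.300 wc=[189.423,193.409] rss=0.696

Stack each dimension's contribution:
  +A: nom +38.790 → Σnom=38.790; wc +0.240/-0.240 → slack +0.240/-0.240; half-tol=0.240, Σhalf²=0.057600
  +B: nom +10.500 → Σnom=49.290; wc +0.050/-0.273 → slack +0.290/-0.513; half-tol=0.162, Σhalf²=0.083682
  +C: nom +4.200 → Σnom=53.490; wc +0.250/-0.020 → slack +0.540/-0.533; half-tol=0.135, Σhalf²=0.101907
  +D: nom +40.200 → Σnom=93.690; wc +0.495/-0.170 → slack +1.035/-0.703; half-tol=0.333, Σhalf²=0.212464
  +E: nom +49.920 → Σnom=143.610; wc +0.170/-0.170 → slack +1.205/-0.873; half-tol=0.170, Σhalf²=0.241364
  -F: nom -22.010 → Σnom=121.600; wc +0.200/-0.300 → slack +1.405/-1.173; half-tol=0.250, Σhalf²=0.303864
  -G: nom -6.400 → Σnom=115.200; wc +0.300/-0.300 → slack +1.705/-1.473; half-tol=0.300, Σhalf²=0.393864
  +H: nom +42.200 → Σnom=157.400; wc +0.270/-0.270 → slack +1.975/-1.743; half-tol=0.270, Σhalf²=0.466764
  +I: nom +33.900 → Σnom=191.300; wc +0.134/-0.134 → slack +2.109/-1.877; half-tol=0.134, Σhalf²=0.484720
Nominal = 191.300. Worst-case = [191.300 - 1.877, 191.300 + 2.109] = [189.423, 193.409]. RSS = √0.484720 = 0.696.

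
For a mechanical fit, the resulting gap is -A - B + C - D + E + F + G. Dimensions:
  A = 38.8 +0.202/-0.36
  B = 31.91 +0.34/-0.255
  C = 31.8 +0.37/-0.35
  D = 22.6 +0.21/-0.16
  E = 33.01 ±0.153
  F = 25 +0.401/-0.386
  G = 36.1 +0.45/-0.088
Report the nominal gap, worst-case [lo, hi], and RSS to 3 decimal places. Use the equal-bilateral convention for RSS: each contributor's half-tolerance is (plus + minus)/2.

nominal=32.600 wc=[30.871,34.749] rss=0.763

Stack each dimension's contribution:
  -A: nom -38.800 → Σnom=-38.800; wc +0.360/-0.202 → slack +0.360/-0.202; half-tol=0.281, Σhalf²=0.078961
  -B: nom -31.910 → Σnom=-70.710; wc +0.255/-0.340 → slack +0.615/-0.542; half-tol=0.297, Σhalf²=0.167467
  +C: nom +31.800 → Σnom=-38.910; wc +0.370/-0.350 → slack +0.985/-0.892; half-tol=0.360, Σhalf²=0.297067
  -D: nom -22.600 → Σnom=-61.510; wc +0.160/-0.210 → slack +1.145/-1.102; half-tol=0.185, Σhalf²=0.331292
  +E: nom +33.010 → Σnom=-28.500; wc +0.153/-0.153 → slack +1.298/-1.255; half-tol=0.153, Σhalf²=0.354701
  +F: nom +25.000 → Σnom=-3.500; wc +0.401/-0.386 → slack +1.699/-1.641; half-tol=0.394, Σhalf²=0.509544
  +G: nom +36.100 → Σnom=32.600; wc +0.450/-0.088 → slack +2.149/-1.729; half-tol=0.269, Σhalf²=0.581905
Nominal = 32.600. Worst-case = [32.600 - 1.729, 32.600 + 2.149] = [30.871, 34.749]. RSS = √0.581905 = 0.763.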